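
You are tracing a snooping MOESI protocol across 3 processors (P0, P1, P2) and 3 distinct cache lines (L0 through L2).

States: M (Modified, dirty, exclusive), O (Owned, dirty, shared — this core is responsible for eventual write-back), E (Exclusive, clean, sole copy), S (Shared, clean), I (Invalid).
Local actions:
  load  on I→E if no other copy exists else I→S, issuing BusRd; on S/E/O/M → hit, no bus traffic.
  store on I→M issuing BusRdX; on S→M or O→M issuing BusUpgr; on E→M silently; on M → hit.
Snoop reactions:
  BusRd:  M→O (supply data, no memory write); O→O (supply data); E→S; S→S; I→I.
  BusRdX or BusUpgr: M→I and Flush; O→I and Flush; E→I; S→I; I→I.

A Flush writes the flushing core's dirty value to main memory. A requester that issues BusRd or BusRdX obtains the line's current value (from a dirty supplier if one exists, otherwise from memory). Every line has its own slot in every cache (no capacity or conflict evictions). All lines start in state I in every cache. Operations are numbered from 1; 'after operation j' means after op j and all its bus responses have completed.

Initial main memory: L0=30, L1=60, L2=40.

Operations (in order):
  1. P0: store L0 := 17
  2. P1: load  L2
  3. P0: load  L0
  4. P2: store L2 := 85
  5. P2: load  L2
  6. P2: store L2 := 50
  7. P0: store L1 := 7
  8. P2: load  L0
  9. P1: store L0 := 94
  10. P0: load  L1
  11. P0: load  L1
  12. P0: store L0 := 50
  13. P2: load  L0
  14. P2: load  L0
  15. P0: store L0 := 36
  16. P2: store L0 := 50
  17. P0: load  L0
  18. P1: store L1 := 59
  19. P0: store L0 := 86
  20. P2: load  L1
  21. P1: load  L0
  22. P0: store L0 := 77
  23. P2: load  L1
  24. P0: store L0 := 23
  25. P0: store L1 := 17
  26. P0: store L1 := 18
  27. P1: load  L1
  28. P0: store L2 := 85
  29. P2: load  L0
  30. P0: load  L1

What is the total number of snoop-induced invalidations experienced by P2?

1. P0: store L0 := 17  bus=[BusRdX]  L0: P0=M P1=I P2=I  mem[L0]=30
2. P1: load  L2  bus=[BusRd]  L2: P0=I P1=E P2=I  mem[L2]=40
3. P0: load  L0  bus=[-]  L0: P0=M P1=I P2=I  mem[L0]=30
4. P2: store L2 := 85  bus=[BusRdX]  L2: P0=I P1=I P2=M  mem[L2]=40
5. P2: load  L2  bus=[-]  L2: P0=I P1=I P2=M  mem[L2]=40
6. P2: store L2 := 50  bus=[-]  L2: P0=I P1=I P2=M  mem[L2]=40
7. P0: store L1 := 7  bus=[BusRdX]  L1: P0=M P1=I P2=I  mem[L1]=60
8. P2: load  L0  bus=[BusRd]  L0: P0=O P1=I P2=S  mem[L0]=30
9. P1: store L0 := 94  bus=[BusRdX,Flush]  L0: P0=I P1=M P2=I  mem[L0]=17
10. P0: load  L1  bus=[-]  L1: P0=M P1=I P2=I  mem[L1]=60
11. P0: load  L1  bus=[-]  L1: P0=M P1=I P2=I  mem[L1]=60
12. P0: store L0 := 50  bus=[BusRdX,Flush]  L0: P0=M P1=I P2=I  mem[L0]=94
13. P2: load  L0  bus=[BusRd]  L0: P0=O P1=I P2=S  mem[L0]=94
14. P2: load  L0  bus=[-]  L0: P0=O P1=I P2=S  mem[L0]=94
15. P0: store L0 := 36  bus=[BusUpgr]  L0: P0=M P1=I P2=I  mem[L0]=94
16. P2: store L0 := 50  bus=[BusRdX,Flush]  L0: P0=I P1=I P2=M  mem[L0]=36
17. P0: load  L0  bus=[BusRd]  L0: P0=S P1=I P2=O  mem[L0]=36
18. P1: store L1 := 59  bus=[BusRdX,Flush]  L1: P0=I P1=M P2=I  mem[L1]=7
19. P0: store L0 := 86  bus=[BusUpgr,Flush]  L0: P0=M P1=I P2=I  mem[L0]=50
20. P2: load  L1  bus=[BusRd]  L1: P0=I P1=O P2=S  mem[L1]=7
21. P1: load  L0  bus=[BusRd]  L0: P0=O P1=S P2=I  mem[L0]=50
22. P0: store L0 := 77  bus=[BusUpgr]  L0: P0=M P1=I P2=I  mem[L0]=50
23. P2: load  L1  bus=[-]  L1: P0=I P1=O P2=S  mem[L1]=7
24. P0: store L0 := 23  bus=[-]  L0: P0=M P1=I P2=I  mem[L0]=50
25. P0: store L1 := 17  bus=[BusRdX,Flush]  L1: P0=M P1=I P2=I  mem[L1]=59
26. P0: store L1 := 18  bus=[-]  L1: P0=M P1=I P2=I  mem[L1]=59
27. P1: load  L1  bus=[BusRd]  L1: P0=O P1=S P2=I  mem[L1]=59
28. P0: store L2 := 85  bus=[BusRdX,Flush]  L2: P0=M P1=I P2=I  mem[L2]=50
29. P2: load  L0  bus=[BusRd]  L0: P0=O P1=I P2=S  mem[L0]=50
30. P0: load  L1  bus=[-]  L1: P0=O P1=S P2=I  mem[L1]=59

invalidations = 5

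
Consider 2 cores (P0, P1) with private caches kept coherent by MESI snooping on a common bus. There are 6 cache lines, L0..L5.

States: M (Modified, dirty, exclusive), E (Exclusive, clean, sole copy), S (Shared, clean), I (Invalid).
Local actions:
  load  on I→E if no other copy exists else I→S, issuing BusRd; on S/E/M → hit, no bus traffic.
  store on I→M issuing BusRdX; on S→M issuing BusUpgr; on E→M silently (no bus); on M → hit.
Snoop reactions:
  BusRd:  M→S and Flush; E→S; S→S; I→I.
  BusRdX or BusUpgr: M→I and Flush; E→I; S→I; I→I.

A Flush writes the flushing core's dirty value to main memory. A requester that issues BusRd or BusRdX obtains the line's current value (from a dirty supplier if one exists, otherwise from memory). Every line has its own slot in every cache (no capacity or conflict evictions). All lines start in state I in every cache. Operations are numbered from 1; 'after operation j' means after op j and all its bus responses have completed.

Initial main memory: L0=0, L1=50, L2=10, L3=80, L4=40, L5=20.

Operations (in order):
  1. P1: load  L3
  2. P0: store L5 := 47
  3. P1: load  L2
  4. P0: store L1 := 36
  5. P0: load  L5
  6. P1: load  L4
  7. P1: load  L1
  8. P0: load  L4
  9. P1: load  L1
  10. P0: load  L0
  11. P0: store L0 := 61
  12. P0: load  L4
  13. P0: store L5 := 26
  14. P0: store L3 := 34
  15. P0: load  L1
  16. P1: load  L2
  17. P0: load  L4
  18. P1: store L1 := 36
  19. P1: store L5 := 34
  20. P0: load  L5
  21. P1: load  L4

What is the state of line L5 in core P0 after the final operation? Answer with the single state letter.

state = S

[1] P1: load  L3 | P0:I, P1:E(80) | bus: BusRd
[2] P0: store L5 := 47 | P0:M(47), P1:I | bus: BusRdX
[3] P1: load  L2 | P0:I, P1:E(10) | bus: BusRd
[4] P0: store L1 := 36 | P0:M(36), P1:I | bus: BusRdX
[5] P0: load  L5 | P0:M(47), P1:I | bus: none
[6] P1: load  L4 | P0:I, P1:E(40) | bus: BusRd
[7] P1: load  L1 | P0:S(36), P1:S(36) | bus: BusRd,Flush
[8] P0: load  L4 | P0:S(40), P1:S(40) | bus: BusRd
[9] P1: load  L1 | P0:S(36), P1:S(36) | bus: none
[10] P0: load  L0 | P0:E(0), P1:I | bus: BusRd
[11] P0: store L0 := 61 | P0:M(61), P1:I | bus: none
[12] P0: load  L4 | P0:S(40), P1:S(40) | bus: none
[13] P0: store L5 := 26 | P0:M(26), P1:I | bus: none
[14] P0: store L3 := 34 | P0:M(34), P1:I | bus: BusRdX
[15] P0: load  L1 | P0:S(36), P1:S(36) | bus: none
[16] P1: load  L2 | P0:I, P1:E(10) | bus: none
[17] P0: load  L4 | P0:S(40), P1:S(40) | bus: none
[18] P1: store L1 := 36 | P0:I, P1:M(36) | bus: BusUpgr
[19] P1: store L5 := 34 | P0:I, P1:M(34) | bus: BusRdX,Flush
[20] P0: load  L5 | P0:S(34), P1:S(34) | bus: BusRd,Flush
[21] P1: load  L4 | P0:S(40), P1:S(40) | bus: none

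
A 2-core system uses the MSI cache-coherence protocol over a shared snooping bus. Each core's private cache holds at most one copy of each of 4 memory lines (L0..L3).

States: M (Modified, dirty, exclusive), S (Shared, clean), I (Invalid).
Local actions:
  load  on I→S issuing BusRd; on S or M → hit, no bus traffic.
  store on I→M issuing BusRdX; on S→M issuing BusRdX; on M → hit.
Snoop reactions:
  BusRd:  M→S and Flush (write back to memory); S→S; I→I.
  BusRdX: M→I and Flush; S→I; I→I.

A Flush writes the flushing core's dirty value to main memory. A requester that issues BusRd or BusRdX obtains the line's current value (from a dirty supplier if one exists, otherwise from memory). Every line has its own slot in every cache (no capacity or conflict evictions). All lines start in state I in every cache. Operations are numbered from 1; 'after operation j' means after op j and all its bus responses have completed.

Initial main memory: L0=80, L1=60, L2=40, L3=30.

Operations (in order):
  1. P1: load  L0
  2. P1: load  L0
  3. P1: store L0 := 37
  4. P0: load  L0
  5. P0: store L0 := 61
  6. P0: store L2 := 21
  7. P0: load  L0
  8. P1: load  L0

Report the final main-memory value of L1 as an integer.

1. P1: load  L0  bus=[BusRd]  L0: P0=I P1=S  mem[L0]=80
2. P1: load  L0  bus=[-]  L0: P0=I P1=S  mem[L0]=80
3. P1: store L0 := 37  bus=[BusRdX]  L0: P0=I P1=M  mem[L0]=80
4. P0: load  L0  bus=[BusRd,Flush]  L0: P0=S P1=S  mem[L0]=37
5. P0: store L0 := 61  bus=[BusRdX]  L0: P0=M P1=I  mem[L0]=37
6. P0: store L2 := 21  bus=[BusRdX]  L2: P0=M P1=I  mem[L2]=40
7. P0: load  L0  bus=[-]  L0: P0=M P1=I  mem[L0]=37
8. P1: load  L0  bus=[BusRd,Flush]  L0: P0=S P1=S  mem[L0]=61

memory[L1] = 60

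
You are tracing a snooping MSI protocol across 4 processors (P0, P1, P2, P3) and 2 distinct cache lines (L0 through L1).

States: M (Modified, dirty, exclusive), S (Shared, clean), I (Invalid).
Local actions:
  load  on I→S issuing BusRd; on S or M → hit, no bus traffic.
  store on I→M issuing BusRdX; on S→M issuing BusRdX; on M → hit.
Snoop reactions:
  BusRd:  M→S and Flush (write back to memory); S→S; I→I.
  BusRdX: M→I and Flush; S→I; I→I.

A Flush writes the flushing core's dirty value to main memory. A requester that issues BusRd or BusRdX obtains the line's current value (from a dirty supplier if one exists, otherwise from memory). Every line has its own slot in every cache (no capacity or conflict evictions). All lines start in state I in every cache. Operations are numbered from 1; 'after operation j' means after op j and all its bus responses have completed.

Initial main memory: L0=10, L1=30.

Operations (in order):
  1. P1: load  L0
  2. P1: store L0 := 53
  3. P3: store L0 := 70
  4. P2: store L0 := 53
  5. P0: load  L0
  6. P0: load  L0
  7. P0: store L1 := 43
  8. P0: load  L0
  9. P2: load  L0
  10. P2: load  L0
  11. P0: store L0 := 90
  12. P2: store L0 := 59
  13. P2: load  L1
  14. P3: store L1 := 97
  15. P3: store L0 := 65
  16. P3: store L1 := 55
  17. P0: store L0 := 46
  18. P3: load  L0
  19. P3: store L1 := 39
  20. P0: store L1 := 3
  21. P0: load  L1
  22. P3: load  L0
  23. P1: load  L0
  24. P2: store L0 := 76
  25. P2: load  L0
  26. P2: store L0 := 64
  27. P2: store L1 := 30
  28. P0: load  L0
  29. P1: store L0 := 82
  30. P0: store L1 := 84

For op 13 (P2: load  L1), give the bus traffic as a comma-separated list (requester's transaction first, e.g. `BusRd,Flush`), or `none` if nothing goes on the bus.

bus = BusRd,Flush

[1] P1: load  L0 | P0:I, P1:S(10), P2:I, P3:I | bus: BusRd
[2] P1: store L0 := 53 | P0:I, P1:M(53), P2:I, P3:I | bus: BusRdX
[3] P3: store L0 := 70 | P0:I, P1:I, P2:I, P3:M(70) | bus: BusRdX,Flush
[4] P2: store L0 := 53 | P0:I, P1:I, P2:M(53), P3:I | bus: BusRdX,Flush
[5] P0: load  L0 | P0:S(53), P1:I, P2:S(53), P3:I | bus: BusRd,Flush
[6] P0: load  L0 | P0:S(53), P1:I, P2:S(53), P3:I | bus: none
[7] P0: store L1 := 43 | P0:M(43), P1:I, P2:I, P3:I | bus: BusRdX
[8] P0: load  L0 | P0:S(53), P1:I, P2:S(53), P3:I | bus: none
[9] P2: load  L0 | P0:S(53), P1:I, P2:S(53), P3:I | bus: none
[10] P2: load  L0 | P0:S(53), P1:I, P2:S(53), P3:I | bus: none
[11] P0: store L0 := 90 | P0:M(90), P1:I, P2:I, P3:I | bus: BusRdX
[12] P2: store L0 := 59 | P0:I, P1:I, P2:M(59), P3:I | bus: BusRdX,Flush
[13] P2: load  L1 | P0:S(43), P1:I, P2:S(43), P3:I | bus: BusRd,Flush
[14] P3: store L1 := 97 | P0:I, P1:I, P2:I, P3:M(97) | bus: BusRdX
[15] P3: store L0 := 65 | P0:I, P1:I, P2:I, P3:M(65) | bus: BusRdX,Flush
[16] P3: store L1 := 55 | P0:I, P1:I, P2:I, P3:M(55) | bus: none
[17] P0: store L0 := 46 | P0:M(46), P1:I, P2:I, P3:I | bus: BusRdX,Flush
[18] P3: load  L0 | P0:S(46), P1:I, P2:I, P3:S(46) | bus: BusRd,Flush
[19] P3: store L1 := 39 | P0:I, P1:I, P2:I, P3:M(39) | bus: none
[20] P0: store L1 := 3 | P0:M(3), P1:I, P2:I, P3:I | bus: BusRdX,Flush
[21] P0: load  L1 | P0:M(3), P1:I, P2:I, P3:I | bus: none
[22] P3: load  L0 | P0:S(46), P1:I, P2:I, P3:S(46) | bus: none
[23] P1: load  L0 | P0:S(46), P1:S(46), P2:I, P3:S(46) | bus: BusRd
[24] P2: store L0 := 76 | P0:I, P1:I, P2:M(76), P3:I | bus: BusRdX
[25] P2: load  L0 | P0:I, P1:I, P2:M(76), P3:I | bus: none
[26] P2: store L0 := 64 | P0:I, P1:I, P2:M(64), P3:I | bus: none
[27] P2: store L1 := 30 | P0:I, P1:I, P2:M(30), P3:I | bus: BusRdX,Flush
[28] P0: load  L0 | P0:S(64), P1:I, P2:S(64), P3:I | bus: BusRd,Flush
[29] P1: store L0 := 82 | P0:I, P1:M(82), P2:I, P3:I | bus: BusRdX
[30] P0: store L1 := 84 | P0:M(84), P1:I, P2:I, P3:I | bus: BusRdX,Flush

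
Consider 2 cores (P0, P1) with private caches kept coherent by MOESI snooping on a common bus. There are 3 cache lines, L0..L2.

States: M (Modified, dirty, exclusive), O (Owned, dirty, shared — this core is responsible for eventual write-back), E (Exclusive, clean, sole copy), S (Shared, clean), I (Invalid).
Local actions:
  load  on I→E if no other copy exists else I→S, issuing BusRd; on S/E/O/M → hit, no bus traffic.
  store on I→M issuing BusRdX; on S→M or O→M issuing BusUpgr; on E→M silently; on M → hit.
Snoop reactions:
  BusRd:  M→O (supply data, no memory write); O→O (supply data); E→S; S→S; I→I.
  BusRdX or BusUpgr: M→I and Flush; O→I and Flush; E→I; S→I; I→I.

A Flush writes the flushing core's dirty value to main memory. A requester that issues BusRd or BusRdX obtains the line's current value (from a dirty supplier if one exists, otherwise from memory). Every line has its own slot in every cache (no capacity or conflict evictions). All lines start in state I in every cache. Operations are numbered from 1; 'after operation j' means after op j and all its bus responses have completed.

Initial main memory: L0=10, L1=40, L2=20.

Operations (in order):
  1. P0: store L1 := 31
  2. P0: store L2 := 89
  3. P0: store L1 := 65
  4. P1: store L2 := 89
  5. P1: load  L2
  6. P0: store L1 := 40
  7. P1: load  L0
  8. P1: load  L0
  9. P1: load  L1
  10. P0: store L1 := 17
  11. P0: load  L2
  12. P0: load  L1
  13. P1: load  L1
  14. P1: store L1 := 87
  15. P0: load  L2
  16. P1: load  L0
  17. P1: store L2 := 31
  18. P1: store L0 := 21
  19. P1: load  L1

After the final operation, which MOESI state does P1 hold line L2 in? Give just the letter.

state = M

  op1 P0: store L1 := 31 → M/I on L1; bus BusRdX; mem=40
  op2 P0: store L2 := 89 → M/I on L2; bus BusRdX; mem=20
  op3 P0: store L1 := 65 → M/I on L1; bus (none); mem=40
  op4 P1: store L2 := 89 → I/M on L2; bus BusRdX Flush; mem=89
  op5 P1: load  L2 → I/M on L2; bus (none); mem=89
  op6 P0: store L1 := 40 → M/I on L1; bus (none); mem=40
  op7 P1: load  L0 → I/E on L0; bus BusRd; mem=10
  op8 P1: load  L0 → I/E on L0; bus (none); mem=10
  op9 P1: load  L1 → O/S on L1; bus BusRd; mem=40
  op10 P0: store L1 := 17 → M/I on L1; bus BusUpgr; mem=40
  op11 P0: load  L2 → S/O on L2; bus BusRd; mem=89
  op12 P0: load  L1 → M/I on L1; bus (none); mem=40
  op13 P1: load  L1 → O/S on L1; bus BusRd; mem=40
  op14 P1: store L1 := 87 → I/M on L1; bus BusUpgr Flush; mem=17
  op15 P0: load  L2 → S/O on L2; bus (none); mem=89
  op16 P1: load  L0 → I/E on L0; bus (none); mem=10
  op17 P1: store L2 := 31 → I/M on L2; bus BusUpgr; mem=89
  op18 P1: store L0 := 21 → I/M on L0; bus (none); mem=10
  op19 P1: load  L1 → I/M on L1; bus (none); mem=17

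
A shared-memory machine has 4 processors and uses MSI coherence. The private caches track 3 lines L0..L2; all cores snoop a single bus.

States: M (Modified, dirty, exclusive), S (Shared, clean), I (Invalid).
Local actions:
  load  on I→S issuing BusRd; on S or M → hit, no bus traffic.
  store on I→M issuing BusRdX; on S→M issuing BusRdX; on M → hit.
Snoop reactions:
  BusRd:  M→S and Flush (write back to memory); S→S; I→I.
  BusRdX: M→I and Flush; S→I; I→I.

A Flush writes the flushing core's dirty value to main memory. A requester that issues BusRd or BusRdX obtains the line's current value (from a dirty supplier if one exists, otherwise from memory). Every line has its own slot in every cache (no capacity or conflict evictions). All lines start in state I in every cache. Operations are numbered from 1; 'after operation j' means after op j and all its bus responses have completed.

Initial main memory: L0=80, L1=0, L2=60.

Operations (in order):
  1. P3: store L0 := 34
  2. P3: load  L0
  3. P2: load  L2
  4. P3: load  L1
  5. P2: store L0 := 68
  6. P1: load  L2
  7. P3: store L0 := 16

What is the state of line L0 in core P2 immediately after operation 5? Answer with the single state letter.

  op1 P3: store L0 := 34 → I/I/I/M on L0; bus BusRdX; mem=80
  op2 P3: load  L0 → I/I/I/M on L0; bus (none); mem=80
  op3 P2: load  L2 → I/I/S/I on L2; bus BusRd; mem=60
  op4 P3: load  L1 → I/I/I/S on L1; bus BusRd; mem=0
  op5 P2: store L0 := 68 → I/I/M/I on L0; bus BusRdX Flush; mem=34
  op6 P1: load  L2 → I/S/S/I on L2; bus BusRd; mem=60
  op7 P3: store L0 := 16 → I/I/I/M on L0; bus BusRdX Flush; mem=68

state = M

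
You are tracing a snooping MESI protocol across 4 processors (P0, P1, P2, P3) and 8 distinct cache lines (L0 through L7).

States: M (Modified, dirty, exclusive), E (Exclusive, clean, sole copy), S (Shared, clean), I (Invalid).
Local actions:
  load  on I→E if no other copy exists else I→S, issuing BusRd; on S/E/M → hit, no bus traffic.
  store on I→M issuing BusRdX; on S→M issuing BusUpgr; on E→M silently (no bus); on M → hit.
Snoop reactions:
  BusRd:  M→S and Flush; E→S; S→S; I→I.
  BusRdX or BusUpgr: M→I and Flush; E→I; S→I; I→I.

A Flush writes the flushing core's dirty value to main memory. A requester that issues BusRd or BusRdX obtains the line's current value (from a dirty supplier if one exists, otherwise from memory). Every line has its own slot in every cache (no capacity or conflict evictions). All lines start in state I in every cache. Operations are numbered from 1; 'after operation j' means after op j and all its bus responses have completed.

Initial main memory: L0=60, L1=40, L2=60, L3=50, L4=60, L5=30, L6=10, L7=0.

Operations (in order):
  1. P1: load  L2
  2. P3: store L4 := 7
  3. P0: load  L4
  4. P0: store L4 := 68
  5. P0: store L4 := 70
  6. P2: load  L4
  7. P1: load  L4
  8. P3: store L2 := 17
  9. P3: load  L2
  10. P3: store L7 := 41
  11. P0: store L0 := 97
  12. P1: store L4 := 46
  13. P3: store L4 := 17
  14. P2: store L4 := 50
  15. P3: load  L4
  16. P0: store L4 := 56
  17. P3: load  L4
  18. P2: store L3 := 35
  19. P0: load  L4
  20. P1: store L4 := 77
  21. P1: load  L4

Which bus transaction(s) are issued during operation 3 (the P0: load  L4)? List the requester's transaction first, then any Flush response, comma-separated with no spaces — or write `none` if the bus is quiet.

1. P1: load  L2  bus=[BusRd]  L2: P0=I P1=E P2=I P3=I  mem[L2]=60
2. P3: store L4 := 7  bus=[BusRdX]  L4: P0=I P1=I P2=I P3=M  mem[L4]=60
3. P0: load  L4  bus=[BusRd,Flush]  L4: P0=S P1=I P2=I P3=S  mem[L4]=7
4. P0: store L4 := 68  bus=[BusUpgr]  L4: P0=M P1=I P2=I P3=I  mem[L4]=7
5. P0: store L4 := 70  bus=[-]  L4: P0=M P1=I P2=I P3=I  mem[L4]=7
6. P2: load  L4  bus=[BusRd,Flush]  L4: P0=S P1=I P2=S P3=I  mem[L4]=70
7. P1: load  L4  bus=[BusRd]  L4: P0=S P1=S P2=S P3=I  mem[L4]=70
8. P3: store L2 := 17  bus=[BusRdX]  L2: P0=I P1=I P2=I P3=M  mem[L2]=60
9. P3: load  L2  bus=[-]  L2: P0=I P1=I P2=I P3=M  mem[L2]=60
10. P3: store L7 := 41  bus=[BusRdX]  L7: P0=I P1=I P2=I P3=M  mem[L7]=0
11. P0: store L0 := 97  bus=[BusRdX]  L0: P0=M P1=I P2=I P3=I  mem[L0]=60
12. P1: store L4 := 46  bus=[BusUpgr]  L4: P0=I P1=M P2=I P3=I  mem[L4]=70
13. P3: store L4 := 17  bus=[BusRdX,Flush]  L4: P0=I P1=I P2=I P3=M  mem[L4]=46
14. P2: store L4 := 50  bus=[BusRdX,Flush]  L4: P0=I P1=I P2=M P3=I  mem[L4]=17
15. P3: load  L4  bus=[BusRd,Flush]  L4: P0=I P1=I P2=S P3=S  mem[L4]=50
16. P0: store L4 := 56  bus=[BusRdX]  L4: P0=M P1=I P2=I P3=I  mem[L4]=50
17. P3: load  L4  bus=[BusRd,Flush]  L4: P0=S P1=I P2=I P3=S  mem[L4]=56
18. P2: store L3 := 35  bus=[BusRdX]  L3: P0=I P1=I P2=M P3=I  mem[L3]=50
19. P0: load  L4  bus=[-]  L4: P0=S P1=I P2=I P3=S  mem[L4]=56
20. P1: store L4 := 77  bus=[BusRdX]  L4: P0=I P1=M P2=I P3=I  mem[L4]=56
21. P1: load  L4  bus=[-]  L4: P0=I P1=M P2=I P3=I  mem[L4]=56

bus = BusRd,Flush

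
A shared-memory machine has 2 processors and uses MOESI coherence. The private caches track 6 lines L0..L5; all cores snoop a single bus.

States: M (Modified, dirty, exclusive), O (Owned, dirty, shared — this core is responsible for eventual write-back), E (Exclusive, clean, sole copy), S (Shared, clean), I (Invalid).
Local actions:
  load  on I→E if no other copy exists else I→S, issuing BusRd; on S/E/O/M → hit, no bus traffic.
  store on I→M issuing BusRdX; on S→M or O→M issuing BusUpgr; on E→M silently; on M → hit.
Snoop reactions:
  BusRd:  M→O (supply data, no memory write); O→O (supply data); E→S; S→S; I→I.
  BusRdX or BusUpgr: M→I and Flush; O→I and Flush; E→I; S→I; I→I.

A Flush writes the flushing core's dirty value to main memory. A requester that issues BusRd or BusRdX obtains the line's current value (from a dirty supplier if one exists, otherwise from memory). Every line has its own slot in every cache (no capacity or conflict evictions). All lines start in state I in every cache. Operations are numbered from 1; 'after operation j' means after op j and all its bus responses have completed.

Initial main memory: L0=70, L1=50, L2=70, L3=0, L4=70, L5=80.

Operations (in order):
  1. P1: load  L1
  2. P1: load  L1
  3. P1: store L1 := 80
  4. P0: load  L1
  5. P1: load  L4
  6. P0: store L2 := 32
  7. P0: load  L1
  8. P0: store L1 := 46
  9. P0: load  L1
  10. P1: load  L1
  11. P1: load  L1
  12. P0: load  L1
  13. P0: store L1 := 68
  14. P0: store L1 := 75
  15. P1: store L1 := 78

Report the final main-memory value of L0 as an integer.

step 1: P1: load  L1  ⟶  IE  (L1)  txn=BusRd  M[L1]=50
step 2: P1: load  L1  ⟶  IE  (L1)  txn=∅  M[L1]=50
step 3: P1: store L1 := 80  ⟶  IM  (L1)  txn=∅  M[L1]=50
step 4: P0: load  L1  ⟶  SO  (L1)  txn=BusRd  M[L1]=50
step 5: P1: load  L4  ⟶  IE  (L4)  txn=BusRd  M[L4]=70
step 6: P0: store L2 := 32  ⟶  MI  (L2)  txn=BusRdX  M[L2]=70
step 7: P0: load  L1  ⟶  SO  (L1)  txn=∅  M[L1]=50
step 8: P0: store L1 := 46  ⟶  MI  (L1)  txn=BusUpgr+Flush  M[L1]=80
step 9: P0: load  L1  ⟶  MI  (L1)  txn=∅  M[L1]=80
step 10: P1: load  L1  ⟶  OS  (L1)  txn=BusRd  M[L1]=80
step 11: P1: load  L1  ⟶  OS  (L1)  txn=∅  M[L1]=80
step 12: P0: load  L1  ⟶  OS  (L1)  txn=∅  M[L1]=80
step 13: P0: store L1 := 68  ⟶  MI  (L1)  txn=BusUpgr  M[L1]=80
step 14: P0: store L1 := 75  ⟶  MI  (L1)  txn=∅  M[L1]=80
step 15: P1: store L1 := 78  ⟶  IM  (L1)  txn=BusRdX+Flush  M[L1]=75

memory[L0] = 70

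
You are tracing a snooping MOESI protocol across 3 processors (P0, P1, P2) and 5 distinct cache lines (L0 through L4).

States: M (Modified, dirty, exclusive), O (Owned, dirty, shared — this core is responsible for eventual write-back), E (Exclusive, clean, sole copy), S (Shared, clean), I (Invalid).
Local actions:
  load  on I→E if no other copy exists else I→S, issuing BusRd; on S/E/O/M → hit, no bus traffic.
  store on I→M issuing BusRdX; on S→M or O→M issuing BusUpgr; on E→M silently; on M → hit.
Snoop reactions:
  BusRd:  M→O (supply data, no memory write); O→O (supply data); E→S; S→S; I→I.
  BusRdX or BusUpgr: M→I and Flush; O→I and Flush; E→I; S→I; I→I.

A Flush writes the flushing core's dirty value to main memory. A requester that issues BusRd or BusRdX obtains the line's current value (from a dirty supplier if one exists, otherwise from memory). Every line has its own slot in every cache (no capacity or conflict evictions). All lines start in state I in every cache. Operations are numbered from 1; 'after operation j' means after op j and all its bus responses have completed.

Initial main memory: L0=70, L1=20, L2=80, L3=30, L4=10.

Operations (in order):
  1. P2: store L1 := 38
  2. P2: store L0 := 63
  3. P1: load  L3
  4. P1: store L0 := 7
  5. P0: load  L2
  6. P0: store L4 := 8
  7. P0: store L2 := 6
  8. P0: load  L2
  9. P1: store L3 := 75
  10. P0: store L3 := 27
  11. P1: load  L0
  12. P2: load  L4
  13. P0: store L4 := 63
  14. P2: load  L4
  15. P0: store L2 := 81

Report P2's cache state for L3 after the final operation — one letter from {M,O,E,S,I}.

step 1: P2: store L1 := 38  ⟶  IIM  (L1)  txn=BusRdX  M[L1]=20
step 2: P2: store L0 := 63  ⟶  IIM  (L0)  txn=BusRdX  M[L0]=70
step 3: P1: load  L3  ⟶  IEI  (L3)  txn=BusRd  M[L3]=30
step 4: P1: store L0 := 7  ⟶  IMI  (L0)  txn=BusRdX+Flush  M[L0]=63
step 5: P0: load  L2  ⟶  EII  (L2)  txn=BusRd  M[L2]=80
step 6: P0: store L4 := 8  ⟶  MII  (L4)  txn=BusRdX  M[L4]=10
step 7: P0: store L2 := 6  ⟶  MII  (L2)  txn=∅  M[L2]=80
step 8: P0: load  L2  ⟶  MII  (L2)  txn=∅  M[L2]=80
step 9: P1: store L3 := 75  ⟶  IMI  (L3)  txn=∅  M[L3]=30
step 10: P0: store L3 := 27  ⟶  MII  (L3)  txn=BusRdX+Flush  M[L3]=75
step 11: P1: load  L0  ⟶  IMI  (L0)  txn=∅  M[L0]=63
step 12: P2: load  L4  ⟶  OIS  (L4)  txn=BusRd  M[L4]=10
step 13: P0: store L4 := 63  ⟶  MII  (L4)  txn=BusUpgr  M[L4]=10
step 14: P2: load  L4  ⟶  OIS  (L4)  txn=BusRd  M[L4]=10
step 15: P0: store L2 := 81  ⟶  MII  (L2)  txn=∅  M[L2]=80

state = I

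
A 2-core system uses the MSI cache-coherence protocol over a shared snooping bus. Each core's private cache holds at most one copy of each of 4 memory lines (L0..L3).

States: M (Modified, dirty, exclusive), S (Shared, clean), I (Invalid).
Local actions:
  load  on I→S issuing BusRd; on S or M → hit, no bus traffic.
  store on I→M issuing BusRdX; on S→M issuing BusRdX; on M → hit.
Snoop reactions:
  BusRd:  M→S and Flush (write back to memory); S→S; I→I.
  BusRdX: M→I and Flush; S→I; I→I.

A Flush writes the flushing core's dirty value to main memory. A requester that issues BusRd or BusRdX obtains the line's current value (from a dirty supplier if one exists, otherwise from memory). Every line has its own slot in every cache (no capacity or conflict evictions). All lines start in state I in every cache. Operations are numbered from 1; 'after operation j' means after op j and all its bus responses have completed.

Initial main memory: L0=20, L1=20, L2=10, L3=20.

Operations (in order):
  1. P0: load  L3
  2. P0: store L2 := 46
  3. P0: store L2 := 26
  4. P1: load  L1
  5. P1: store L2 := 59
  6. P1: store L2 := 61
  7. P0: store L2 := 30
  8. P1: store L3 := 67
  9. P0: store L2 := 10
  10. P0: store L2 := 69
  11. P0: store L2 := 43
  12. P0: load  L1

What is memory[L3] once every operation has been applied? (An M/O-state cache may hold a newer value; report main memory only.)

  op1 P0: load  L3 → S/I on L3; bus BusRd; mem=20
  op2 P0: store L2 := 46 → M/I on L2; bus BusRdX; mem=10
  op3 P0: store L2 := 26 → M/I on L2; bus (none); mem=10
  op4 P1: load  L1 → I/S on L1; bus BusRd; mem=20
  op5 P1: store L2 := 59 → I/M on L2; bus BusRdX Flush; mem=26
  op6 P1: store L2 := 61 → I/M on L2; bus (none); mem=26
  op7 P0: store L2 := 30 → M/I on L2; bus BusRdX Flush; mem=61
  op8 P1: store L3 := 67 → I/M on L3; bus BusRdX; mem=20
  op9 P0: store L2 := 10 → M/I on L2; bus (none); mem=61
  op10 P0: store L2 := 69 → M/I on L2; bus (none); mem=61
  op11 P0: store L2 := 43 → M/I on L2; bus (none); mem=61
  op12 P0: load  L1 → S/S on L1; bus BusRd; mem=20

memory[L3] = 20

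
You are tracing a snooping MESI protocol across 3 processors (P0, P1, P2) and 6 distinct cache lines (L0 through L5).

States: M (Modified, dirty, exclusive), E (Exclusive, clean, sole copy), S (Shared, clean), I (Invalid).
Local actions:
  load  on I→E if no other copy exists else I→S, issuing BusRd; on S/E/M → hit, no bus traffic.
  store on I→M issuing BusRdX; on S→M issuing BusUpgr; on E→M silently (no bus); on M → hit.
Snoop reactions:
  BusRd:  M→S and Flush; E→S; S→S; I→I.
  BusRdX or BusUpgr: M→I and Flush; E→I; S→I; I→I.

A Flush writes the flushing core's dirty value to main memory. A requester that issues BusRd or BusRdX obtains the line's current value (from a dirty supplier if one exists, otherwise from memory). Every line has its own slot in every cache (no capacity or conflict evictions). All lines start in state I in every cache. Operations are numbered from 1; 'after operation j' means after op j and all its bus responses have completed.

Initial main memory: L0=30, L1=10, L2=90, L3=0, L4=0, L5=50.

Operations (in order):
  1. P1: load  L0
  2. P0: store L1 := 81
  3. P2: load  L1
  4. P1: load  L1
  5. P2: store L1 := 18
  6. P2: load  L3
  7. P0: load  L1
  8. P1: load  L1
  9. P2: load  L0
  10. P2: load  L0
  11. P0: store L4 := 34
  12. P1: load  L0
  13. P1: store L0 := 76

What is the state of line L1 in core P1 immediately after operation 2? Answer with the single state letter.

state = I

step 1: P1: load  L0  ⟶  IEI  (L0)  txn=BusRd  M[L0]=30
step 2: P0: store L1 := 81  ⟶  MII  (L1)  txn=BusRdX  M[L1]=10
step 3: P2: load  L1  ⟶  SIS  (L1)  txn=BusRd+Flush  M[L1]=81
step 4: P1: load  L1  ⟶  SSS  (L1)  txn=BusRd  M[L1]=81
step 5: P2: store L1 := 18  ⟶  IIM  (L1)  txn=BusUpgr  M[L1]=81
step 6: P2: load  L3  ⟶  IIE  (L3)  txn=BusRd  M[L3]=0
step 7: P0: load  L1  ⟶  SIS  (L1)  txn=BusRd+Flush  M[L1]=18
step 8: P1: load  L1  ⟶  SSS  (L1)  txn=BusRd  M[L1]=18
step 9: P2: load  L0  ⟶  ISS  (L0)  txn=BusRd  M[L0]=30
step 10: P2: load  L0  ⟶  ISS  (L0)  txn=∅  M[L0]=30
step 11: P0: store L4 := 34  ⟶  MII  (L4)  txn=BusRdX  M[L4]=0
step 12: P1: load  L0  ⟶  ISS  (L0)  txn=∅  M[L0]=30
step 13: P1: store L0 := 76  ⟶  IMI  (L0)  txn=BusUpgr  M[L0]=30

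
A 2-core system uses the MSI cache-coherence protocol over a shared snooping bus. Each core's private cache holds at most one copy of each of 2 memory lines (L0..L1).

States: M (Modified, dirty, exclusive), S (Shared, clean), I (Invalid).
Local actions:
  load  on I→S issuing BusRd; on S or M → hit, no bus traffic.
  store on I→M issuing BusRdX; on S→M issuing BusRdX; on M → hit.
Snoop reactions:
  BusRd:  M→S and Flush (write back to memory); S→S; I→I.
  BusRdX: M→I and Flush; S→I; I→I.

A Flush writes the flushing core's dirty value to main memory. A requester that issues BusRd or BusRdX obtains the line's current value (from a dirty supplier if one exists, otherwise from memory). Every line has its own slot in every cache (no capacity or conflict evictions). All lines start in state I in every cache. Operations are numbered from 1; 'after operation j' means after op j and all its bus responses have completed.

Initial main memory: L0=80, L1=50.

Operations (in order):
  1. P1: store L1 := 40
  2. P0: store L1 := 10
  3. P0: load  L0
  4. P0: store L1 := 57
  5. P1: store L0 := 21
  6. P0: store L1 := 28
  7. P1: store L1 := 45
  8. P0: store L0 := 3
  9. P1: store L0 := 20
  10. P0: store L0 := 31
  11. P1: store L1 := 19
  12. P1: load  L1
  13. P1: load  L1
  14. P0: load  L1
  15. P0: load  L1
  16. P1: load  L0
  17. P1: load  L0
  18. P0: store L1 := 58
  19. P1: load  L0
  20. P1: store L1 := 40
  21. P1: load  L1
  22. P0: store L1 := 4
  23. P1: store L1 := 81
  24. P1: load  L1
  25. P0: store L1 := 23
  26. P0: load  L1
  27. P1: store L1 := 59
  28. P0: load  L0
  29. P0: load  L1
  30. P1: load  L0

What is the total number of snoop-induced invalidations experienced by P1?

  op1 P1: store L1 := 40 → I/M on L1; bus BusRdX; mem=50
  op2 P0: store L1 := 10 → M/I on L1; bus BusRdX Flush; mem=40
  op3 P0: load  L0 → S/I on L0; bus BusRd; mem=80
  op4 P0: store L1 := 57 → M/I on L1; bus (none); mem=40
  op5 P1: store L0 := 21 → I/M on L0; bus BusRdX; mem=80
  op6 P0: store L1 := 28 → M/I on L1; bus (none); mem=40
  op7 P1: store L1 := 45 → I/M on L1; bus BusRdX Flush; mem=28
  op8 P0: store L0 := 3 → M/I on L0; bus BusRdX Flush; mem=21
  op9 P1: store L0 := 20 → I/M on L0; bus BusRdX Flush; mem=3
  op10 P0: store L0 := 31 → M/I on L0; bus BusRdX Flush; mem=20
  op11 P1: store L1 := 19 → I/M on L1; bus (none); mem=28
  op12 P1: load  L1 → I/M on L1; bus (none); mem=28
  op13 P1: load  L1 → I/M on L1; bus (none); mem=28
  op14 P0: load  L1 → S/S on L1; bus BusRd Flush; mem=19
  op15 P0: load  L1 → S/S on L1; bus (none); mem=19
  op16 P1: load  L0 → S/S on L0; bus BusRd Flush; mem=31
  op17 P1: load  L0 → S/S on L0; bus (none); mem=31
  op18 P0: store L1 := 58 → M/I on L1; bus BusRdX; mem=19
  op19 P1: load  L0 → S/S on L0; bus (none); mem=31
  op20 P1: store L1 := 40 → I/M on L1; bus BusRdX Flush; mem=58
  op21 P1: load  L1 → I/M on L1; bus (none); mem=58
  op22 P0: store L1 := 4 → M/I on L1; bus BusRdX Flush; mem=40
  op23 P1: store L1 := 81 → I/M on L1; bus BusRdX Flush; mem=4
  op24 P1: load  L1 → I/M on L1; bus (none); mem=4
  op25 P0: store L1 := 23 → M/I on L1; bus BusRdX Flush; mem=81
  op26 P0: load  L1 → M/I on L1; bus (none); mem=81
  op27 P1: store L1 := 59 → I/M on L1; bus BusRdX Flush; mem=23
  op28 P0: load  L0 → S/S on L0; bus (none); mem=31
  op29 P0: load  L1 → S/S on L1; bus BusRd Flush; mem=59
  op30 P1: load  L0 → S/S on L0; bus (none); mem=31

invalidations = 6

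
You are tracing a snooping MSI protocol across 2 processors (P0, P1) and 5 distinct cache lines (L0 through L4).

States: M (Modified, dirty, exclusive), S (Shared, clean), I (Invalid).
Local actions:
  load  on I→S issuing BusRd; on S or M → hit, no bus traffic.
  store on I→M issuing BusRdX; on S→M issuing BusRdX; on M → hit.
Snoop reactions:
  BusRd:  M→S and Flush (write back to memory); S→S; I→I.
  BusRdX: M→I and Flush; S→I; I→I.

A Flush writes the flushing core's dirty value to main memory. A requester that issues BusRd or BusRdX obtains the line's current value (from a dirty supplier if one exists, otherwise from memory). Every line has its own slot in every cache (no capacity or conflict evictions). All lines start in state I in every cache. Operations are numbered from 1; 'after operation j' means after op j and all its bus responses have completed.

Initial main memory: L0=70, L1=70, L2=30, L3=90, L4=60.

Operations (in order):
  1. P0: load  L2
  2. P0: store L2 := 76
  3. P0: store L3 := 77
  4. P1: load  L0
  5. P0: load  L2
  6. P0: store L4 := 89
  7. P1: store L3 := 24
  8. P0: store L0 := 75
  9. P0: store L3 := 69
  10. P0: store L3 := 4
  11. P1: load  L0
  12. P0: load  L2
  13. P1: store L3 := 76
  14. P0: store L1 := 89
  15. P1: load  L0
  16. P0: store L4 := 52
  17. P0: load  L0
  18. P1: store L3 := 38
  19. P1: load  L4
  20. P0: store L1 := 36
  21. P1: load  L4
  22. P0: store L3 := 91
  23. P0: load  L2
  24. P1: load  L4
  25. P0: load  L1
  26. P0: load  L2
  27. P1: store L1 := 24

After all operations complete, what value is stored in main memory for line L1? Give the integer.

memory[L1] = 36

[1] P0: load  L2 | P0:S(30), P1:I | bus: BusRd
[2] P0: store L2 := 76 | P0:M(76), P1:I | bus: BusRdX
[3] P0: store L3 := 77 | P0:M(77), P1:I | bus: BusRdX
[4] P1: load  L0 | P0:I, P1:S(70) | bus: BusRd
[5] P0: load  L2 | P0:M(76), P1:I | bus: none
[6] P0: store L4 := 89 | P0:M(89), P1:I | bus: BusRdX
[7] P1: store L3 := 24 | P0:I, P1:M(24) | bus: BusRdX,Flush
[8] P0: store L0 := 75 | P0:M(75), P1:I | bus: BusRdX
[9] P0: store L3 := 69 | P0:M(69), P1:I | bus: BusRdX,Flush
[10] P0: store L3 := 4 | P0:M(4), P1:I | bus: none
[11] P1: load  L0 | P0:S(75), P1:S(75) | bus: BusRd,Flush
[12] P0: load  L2 | P0:M(76), P1:I | bus: none
[13] P1: store L3 := 76 | P0:I, P1:M(76) | bus: BusRdX,Flush
[14] P0: store L1 := 89 | P0:M(89), P1:I | bus: BusRdX
[15] P1: load  L0 | P0:S(75), P1:S(75) | bus: none
[16] P0: store L4 := 52 | P0:M(52), P1:I | bus: none
[17] P0: load  L0 | P0:S(75), P1:S(75) | bus: none
[18] P1: store L3 := 38 | P0:I, P1:M(38) | bus: none
[19] P1: load  L4 | P0:S(52), P1:S(52) | bus: BusRd,Flush
[20] P0: store L1 := 36 | P0:M(36), P1:I | bus: none
[21] P1: load  L4 | P0:S(52), P1:S(52) | bus: none
[22] P0: store L3 := 91 | P0:M(91), P1:I | bus: BusRdX,Flush
[23] P0: load  L2 | P0:M(76), P1:I | bus: none
[24] P1: load  L4 | P0:S(52), P1:S(52) | bus: none
[25] P0: load  L1 | P0:M(36), P1:I | bus: none
[26] P0: load  L2 | P0:M(76), P1:I | bus: none
[27] P1: store L1 := 24 | P0:I, P1:M(24) | bus: BusRdX,Flush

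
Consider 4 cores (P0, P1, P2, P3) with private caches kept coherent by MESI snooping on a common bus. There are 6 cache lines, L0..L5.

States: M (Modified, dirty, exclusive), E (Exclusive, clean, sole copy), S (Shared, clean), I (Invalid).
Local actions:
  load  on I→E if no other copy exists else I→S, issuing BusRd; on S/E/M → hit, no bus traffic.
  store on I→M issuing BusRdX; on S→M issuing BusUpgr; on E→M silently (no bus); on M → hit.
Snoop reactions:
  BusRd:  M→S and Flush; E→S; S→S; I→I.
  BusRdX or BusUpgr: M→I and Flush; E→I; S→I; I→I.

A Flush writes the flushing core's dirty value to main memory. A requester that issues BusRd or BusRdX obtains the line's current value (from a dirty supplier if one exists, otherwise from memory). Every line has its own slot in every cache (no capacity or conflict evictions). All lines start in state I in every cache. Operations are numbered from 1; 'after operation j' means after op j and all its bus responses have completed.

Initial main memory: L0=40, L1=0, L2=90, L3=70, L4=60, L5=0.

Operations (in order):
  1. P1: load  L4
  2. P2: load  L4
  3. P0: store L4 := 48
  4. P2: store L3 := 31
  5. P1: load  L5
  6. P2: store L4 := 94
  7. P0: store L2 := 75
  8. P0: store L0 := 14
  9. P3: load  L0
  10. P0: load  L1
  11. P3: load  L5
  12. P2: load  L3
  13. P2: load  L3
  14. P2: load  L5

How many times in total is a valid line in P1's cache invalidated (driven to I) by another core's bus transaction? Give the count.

step 1: P1: load  L4  ⟶  IEII  (L4)  txn=BusRd  M[L4]=60
step 2: P2: load  L4  ⟶  ISSI  (L4)  txn=BusRd  M[L4]=60
step 3: P0: store L4 := 48  ⟶  MIII  (L4)  txn=BusRdX  M[L4]=60
step 4: P2: store L3 := 31  ⟶  IIMI  (L3)  txn=BusRdX  M[L3]=70
step 5: P1: load  L5  ⟶  IEII  (L5)  txn=BusRd  M[L5]=0
step 6: P2: store L4 := 94  ⟶  IIMI  (L4)  txn=BusRdX+Flush  M[L4]=48
step 7: P0: store L2 := 75  ⟶  MIII  (L2)  txn=BusRdX  M[L2]=90
step 8: P0: store L0 := 14  ⟶  MIII  (L0)  txn=BusRdX  M[L0]=40
step 9: P3: load  L0  ⟶  SIIS  (L0)  txn=BusRd+Flush  M[L0]=14
step 10: P0: load  L1  ⟶  EIII  (L1)  txn=BusRd  M[L1]=0
step 11: P3: load  L5  ⟶  ISIS  (L5)  txn=BusRd  M[L5]=0
step 12: P2: load  L3  ⟶  IIMI  (L3)  txn=∅  M[L3]=70
step 13: P2: load  L3  ⟶  IIMI  (L3)  txn=∅  M[L3]=70
step 14: P2: load  L5  ⟶  ISSS  (L5)  txn=BusRd  M[L5]=0

invalidations = 1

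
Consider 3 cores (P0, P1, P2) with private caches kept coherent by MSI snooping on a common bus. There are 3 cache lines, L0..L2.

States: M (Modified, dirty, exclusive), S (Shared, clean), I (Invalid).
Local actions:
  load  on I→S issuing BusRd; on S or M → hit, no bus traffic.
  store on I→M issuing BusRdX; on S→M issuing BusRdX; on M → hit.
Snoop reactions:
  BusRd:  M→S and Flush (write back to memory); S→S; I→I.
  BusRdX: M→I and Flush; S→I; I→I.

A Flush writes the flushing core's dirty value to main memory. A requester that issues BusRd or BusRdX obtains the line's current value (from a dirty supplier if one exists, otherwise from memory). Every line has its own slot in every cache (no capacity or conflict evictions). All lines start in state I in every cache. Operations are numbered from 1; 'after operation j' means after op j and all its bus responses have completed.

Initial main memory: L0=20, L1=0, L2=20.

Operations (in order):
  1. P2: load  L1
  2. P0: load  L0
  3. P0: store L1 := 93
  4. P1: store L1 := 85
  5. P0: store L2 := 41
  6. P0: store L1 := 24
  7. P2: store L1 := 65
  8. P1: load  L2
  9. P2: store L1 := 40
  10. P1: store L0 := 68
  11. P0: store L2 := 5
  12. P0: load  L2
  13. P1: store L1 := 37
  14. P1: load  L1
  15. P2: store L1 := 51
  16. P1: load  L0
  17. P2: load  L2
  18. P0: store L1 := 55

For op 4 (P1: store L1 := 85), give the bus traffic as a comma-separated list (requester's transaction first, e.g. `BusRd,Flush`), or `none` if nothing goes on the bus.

bus = BusRdX,Flush

[1] P2: load  L1 | P0:I, P1:I, P2:S(0) | bus: BusRd
[2] P0: load  L0 | P0:S(20), P1:I, P2:I | bus: BusRd
[3] P0: store L1 := 93 | P0:M(93), P1:I, P2:I | bus: BusRdX
[4] P1: store L1 := 85 | P0:I, P1:M(85), P2:I | bus: BusRdX,Flush
[5] P0: store L2 := 41 | P0:M(41), P1:I, P2:I | bus: BusRdX
[6] P0: store L1 := 24 | P0:M(24), P1:I, P2:I | bus: BusRdX,Flush
[7] P2: store L1 := 65 | P0:I, P1:I, P2:M(65) | bus: BusRdX,Flush
[8] P1: load  L2 | P0:S(41), P1:S(41), P2:I | bus: BusRd,Flush
[9] P2: store L1 := 40 | P0:I, P1:I, P2:M(40) | bus: none
[10] P1: store L0 := 68 | P0:I, P1:M(68), P2:I | bus: BusRdX
[11] P0: store L2 := 5 | P0:M(5), P1:I, P2:I | bus: BusRdX
[12] P0: load  L2 | P0:M(5), P1:I, P2:I | bus: none
[13] P1: store L1 := 37 | P0:I, P1:M(37), P2:I | bus: BusRdX,Flush
[14] P1: load  L1 | P0:I, P1:M(37), P2:I | bus: none
[15] P2: store L1 := 51 | P0:I, P1:I, P2:M(51) | bus: BusRdX,Flush
[16] P1: load  L0 | P0:I, P1:M(68), P2:I | bus: none
[17] P2: load  L2 | P0:S(5), P1:I, P2:S(5) | bus: BusRd,Flush
[18] P0: store L1 := 55 | P0:M(55), P1:I, P2:I | bus: BusRdX,Flush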